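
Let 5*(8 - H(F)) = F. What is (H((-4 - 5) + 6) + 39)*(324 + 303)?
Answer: 149226/5 ≈ 29845.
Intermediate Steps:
H(F) = 8 - F/5
(H((-4 - 5) + 6) + 39)*(324 + 303) = ((8 - ((-4 - 5) + 6)/5) + 39)*(324 + 303) = ((8 - (-9 + 6)/5) + 39)*627 = ((8 - ⅕*(-3)) + 39)*627 = ((8 + ⅗) + 39)*627 = (43/5 + 39)*627 = (238/5)*627 = 149226/5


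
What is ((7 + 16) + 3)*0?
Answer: 0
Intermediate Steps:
((7 + 16) + 3)*0 = (23 + 3)*0 = 26*0 = 0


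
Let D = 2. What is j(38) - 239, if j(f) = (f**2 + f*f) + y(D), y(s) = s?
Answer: 2651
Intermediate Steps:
j(f) = 2 + 2*f**2 (j(f) = (f**2 + f*f) + 2 = (f**2 + f**2) + 2 = 2*f**2 + 2 = 2 + 2*f**2)
j(38) - 239 = (2 + 2*38**2) - 239 = (2 + 2*1444) - 239 = (2 + 2888) - 239 = 2890 - 239 = 2651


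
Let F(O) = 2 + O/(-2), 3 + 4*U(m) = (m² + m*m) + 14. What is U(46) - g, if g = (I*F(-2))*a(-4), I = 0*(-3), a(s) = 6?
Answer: 4243/4 ≈ 1060.8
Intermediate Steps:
U(m) = 11/4 + m²/2 (U(m) = -¾ + ((m² + m*m) + 14)/4 = -¾ + ((m² + m²) + 14)/4 = -¾ + (2*m² + 14)/4 = -¾ + (14 + 2*m²)/4 = -¾ + (7/2 + m²/2) = 11/4 + m²/2)
F(O) = 2 - O/2 (F(O) = 2 + O*(-½) = 2 - O/2)
I = 0
g = 0 (g = (0*(2 - ½*(-2)))*6 = (0*(2 + 1))*6 = (0*3)*6 = 0*6 = 0)
U(46) - g = (11/4 + (½)*46²) - 1*0 = (11/4 + (½)*2116) + 0 = (11/4 + 1058) + 0 = 4243/4 + 0 = 4243/4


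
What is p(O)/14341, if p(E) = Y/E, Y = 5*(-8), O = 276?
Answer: -10/989529 ≈ -1.0106e-5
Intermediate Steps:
Y = -40
p(E) = -40/E
p(O)/14341 = -40/276/14341 = -40*1/276*(1/14341) = -10/69*1/14341 = -10/989529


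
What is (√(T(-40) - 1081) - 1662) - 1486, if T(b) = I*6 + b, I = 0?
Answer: -3148 + I*√1121 ≈ -3148.0 + 33.481*I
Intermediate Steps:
T(b) = b (T(b) = 0*6 + b = 0 + b = b)
(√(T(-40) - 1081) - 1662) - 1486 = (√(-40 - 1081) - 1662) - 1486 = (√(-1121) - 1662) - 1486 = (I*√1121 - 1662) - 1486 = (-1662 + I*√1121) - 1486 = -3148 + I*√1121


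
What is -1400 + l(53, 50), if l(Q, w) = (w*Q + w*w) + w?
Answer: 3800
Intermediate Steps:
l(Q, w) = w + w² + Q*w (l(Q, w) = (Q*w + w²) + w = (w² + Q*w) + w = w + w² + Q*w)
-1400 + l(53, 50) = -1400 + 50*(1 + 53 + 50) = -1400 + 50*104 = -1400 + 5200 = 3800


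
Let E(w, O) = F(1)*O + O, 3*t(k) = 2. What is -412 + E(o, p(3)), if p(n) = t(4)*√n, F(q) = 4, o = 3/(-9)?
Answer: -412 + 10*√3/3 ≈ -406.23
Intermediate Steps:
t(k) = ⅔ (t(k) = (⅓)*2 = ⅔)
o = -⅓ (o = 3*(-⅑) = -⅓ ≈ -0.33333)
p(n) = 2*√n/3
E(w, O) = 5*O (E(w, O) = 4*O + O = 5*O)
-412 + E(o, p(3)) = -412 + 5*(2*√3/3) = -412 + 10*√3/3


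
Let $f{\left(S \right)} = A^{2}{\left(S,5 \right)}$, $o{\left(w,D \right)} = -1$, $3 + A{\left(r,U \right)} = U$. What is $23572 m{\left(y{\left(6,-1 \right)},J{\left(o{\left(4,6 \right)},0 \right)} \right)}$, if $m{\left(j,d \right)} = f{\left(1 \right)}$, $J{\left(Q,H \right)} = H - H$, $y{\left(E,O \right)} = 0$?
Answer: $94288$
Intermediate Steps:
$A{\left(r,U \right)} = -3 + U$
$f{\left(S \right)} = 4$ ($f{\left(S \right)} = \left(-3 + 5\right)^{2} = 2^{2} = 4$)
$J{\left(Q,H \right)} = 0$
$m{\left(j,d \right)} = 4$
$23572 m{\left(y{\left(6,-1 \right)},J{\left(o{\left(4,6 \right)},0 \right)} \right)} = 23572 \cdot 4 = 94288$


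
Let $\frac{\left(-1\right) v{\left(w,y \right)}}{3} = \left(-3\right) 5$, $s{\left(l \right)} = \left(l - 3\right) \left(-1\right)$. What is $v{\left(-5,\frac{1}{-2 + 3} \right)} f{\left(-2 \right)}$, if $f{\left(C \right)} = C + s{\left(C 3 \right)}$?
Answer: $315$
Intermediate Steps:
$s{\left(l \right)} = 3 - l$ ($s{\left(l \right)} = \left(-3 + l\right) \left(-1\right) = 3 - l$)
$f{\left(C \right)} = 3 - 2 C$ ($f{\left(C \right)} = C - \left(-3 + C 3\right) = C - \left(-3 + 3 C\right) = 3 - 2 C$)
$v{\left(w,y \right)} = 45$ ($v{\left(w,y \right)} = - 3 \left(\left(-3\right) 5\right) = \left(-3\right) \left(-15\right) = 45$)
$v{\left(-5,\frac{1}{-2 + 3} \right)} f{\left(-2 \right)} = 45 \left(3 - -4\right) = 45 \left(3 + 4\right) = 45 \cdot 7 = 315$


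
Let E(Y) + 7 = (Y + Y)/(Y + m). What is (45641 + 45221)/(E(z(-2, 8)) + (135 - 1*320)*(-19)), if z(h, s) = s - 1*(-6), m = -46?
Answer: 726896/28057 ≈ 25.908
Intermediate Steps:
z(h, s) = 6 + s (z(h, s) = s + 6 = 6 + s)
E(Y) = -7 + 2*Y/(-46 + Y) (E(Y) = -7 + (Y + Y)/(Y - 46) = -7 + (2*Y)/(-46 + Y) = -7 + 2*Y/(-46 + Y))
(45641 + 45221)/(E(z(-2, 8)) + (135 - 1*320)*(-19)) = (45641 + 45221)/((322 - 5*(6 + 8))/(-46 + (6 + 8)) + (135 - 1*320)*(-19)) = 90862/((322 - 5*14)/(-46 + 14) + (135 - 320)*(-19)) = 90862/((322 - 70)/(-32) - 185*(-19)) = 90862/(-1/32*252 + 3515) = 90862/(-63/8 + 3515) = 90862/(28057/8) = 90862*(8/28057) = 726896/28057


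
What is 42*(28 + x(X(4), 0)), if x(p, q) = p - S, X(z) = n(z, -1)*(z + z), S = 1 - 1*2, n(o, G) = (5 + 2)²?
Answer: 17682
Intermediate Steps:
n(o, G) = 49 (n(o, G) = 7² = 49)
S = -1 (S = 1 - 2 = -1)
X(z) = 98*z (X(z) = 49*(z + z) = 49*(2*z) = 98*z)
x(p, q) = 1 + p (x(p, q) = p - 1*(-1) = p + 1 = 1 + p)
42*(28 + x(X(4), 0)) = 42*(28 + (1 + 98*4)) = 42*(28 + (1 + 392)) = 42*(28 + 393) = 42*421 = 17682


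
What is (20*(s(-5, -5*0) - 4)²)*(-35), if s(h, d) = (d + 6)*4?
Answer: -280000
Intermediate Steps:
s(h, d) = 24 + 4*d (s(h, d) = (6 + d)*4 = 24 + 4*d)
(20*(s(-5, -5*0) - 4)²)*(-35) = (20*((24 + 4*(-5*0)) - 4)²)*(-35) = (20*((24 + 4*0) - 4)²)*(-35) = (20*((24 + 0) - 4)²)*(-35) = (20*(24 - 4)²)*(-35) = (20*20²)*(-35) = (20*400)*(-35) = 8000*(-35) = -280000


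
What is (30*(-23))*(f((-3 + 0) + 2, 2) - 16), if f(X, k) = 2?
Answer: 9660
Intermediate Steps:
(30*(-23))*(f((-3 + 0) + 2, 2) - 16) = (30*(-23))*(2 - 16) = -690*(-14) = 9660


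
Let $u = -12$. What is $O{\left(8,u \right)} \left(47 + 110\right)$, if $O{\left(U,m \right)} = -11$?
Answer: $-1727$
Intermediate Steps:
$O{\left(8,u \right)} \left(47 + 110\right) = - 11 \left(47 + 110\right) = \left(-11\right) 157 = -1727$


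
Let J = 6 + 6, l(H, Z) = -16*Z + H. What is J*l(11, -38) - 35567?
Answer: -28139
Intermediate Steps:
l(H, Z) = H - 16*Z
J = 12
J*l(11, -38) - 35567 = 12*(11 - 16*(-38)) - 35567 = 12*(11 + 608) - 35567 = 12*619 - 35567 = 7428 - 35567 = -28139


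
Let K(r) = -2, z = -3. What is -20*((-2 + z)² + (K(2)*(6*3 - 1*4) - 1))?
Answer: 80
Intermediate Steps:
-20*((-2 + z)² + (K(2)*(6*3 - 1*4) - 1)) = -20*((-2 - 3)² + (-2*(6*3 - 1*4) - 1)) = -20*((-5)² + (-2*(18 - 4) - 1)) = -20*(25 + (-2*14 - 1)) = -20*(25 + (-28 - 1)) = -20*(25 - 29) = -20*(-4) = 80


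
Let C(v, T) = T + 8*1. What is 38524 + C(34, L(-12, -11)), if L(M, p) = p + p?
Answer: 38510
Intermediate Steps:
L(M, p) = 2*p
C(v, T) = 8 + T (C(v, T) = T + 8 = 8 + T)
38524 + C(34, L(-12, -11)) = 38524 + (8 + 2*(-11)) = 38524 + (8 - 22) = 38524 - 14 = 38510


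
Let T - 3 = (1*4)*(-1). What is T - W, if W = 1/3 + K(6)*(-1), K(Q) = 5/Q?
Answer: -½ ≈ -0.50000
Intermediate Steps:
W = -½ (W = 1/3 + (5/6)*(-1) = ⅓ + (5*(⅙))*(-1) = ⅓ + (⅚)*(-1) = ⅓ - ⅚ = -½ ≈ -0.50000)
T = -1 (T = 3 + (1*4)*(-1) = 3 + 4*(-1) = 3 - 4 = -1)
T - W = -1 - 1*(-½) = -1 + ½ = -½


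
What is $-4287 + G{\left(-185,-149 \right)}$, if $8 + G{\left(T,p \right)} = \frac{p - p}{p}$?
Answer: $-4295$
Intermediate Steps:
$G{\left(T,p \right)} = -8$ ($G{\left(T,p \right)} = -8 + \frac{p - p}{p} = -8 + \frac{0}{p} = -8 + 0 = -8$)
$-4287 + G{\left(-185,-149 \right)} = -4287 - 8 = -4295$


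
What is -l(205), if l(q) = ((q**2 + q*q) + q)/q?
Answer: -411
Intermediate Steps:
l(q) = (q + 2*q**2)/q (l(q) = ((q**2 + q**2) + q)/q = (2*q**2 + q)/q = (q + 2*q**2)/q)
-l(205) = -(1 + 2*205) = -(1 + 410) = -1*411 = -411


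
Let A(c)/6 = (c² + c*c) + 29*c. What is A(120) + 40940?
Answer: 234620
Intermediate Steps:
A(c) = 12*c² + 174*c (A(c) = 6*((c² + c*c) + 29*c) = 6*((c² + c²) + 29*c) = 6*(2*c² + 29*c) = 12*c² + 174*c)
A(120) + 40940 = 6*120*(29 + 2*120) + 40940 = 6*120*(29 + 240) + 40940 = 6*120*269 + 40940 = 193680 + 40940 = 234620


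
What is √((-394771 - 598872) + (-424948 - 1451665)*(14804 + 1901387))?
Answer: I*√3595949934726 ≈ 1.8963e+6*I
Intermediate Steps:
√((-394771 - 598872) + (-424948 - 1451665)*(14804 + 1901387)) = √(-993643 - 1876613*1916191) = √(-993643 - 3595948941083) = √(-3595949934726) = I*√3595949934726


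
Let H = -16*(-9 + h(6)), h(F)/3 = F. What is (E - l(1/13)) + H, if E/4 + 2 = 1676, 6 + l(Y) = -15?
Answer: 6573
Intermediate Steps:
l(Y) = -21 (l(Y) = -6 - 15 = -21)
E = 6696 (E = -8 + 4*1676 = -8 + 6704 = 6696)
h(F) = 3*F
H = -144 (H = -16*(-9 + 3*6) = -16*(-9 + 18) = -16*9 = -144)
(E - l(1/13)) + H = (6696 - 1*(-21)) - 144 = (6696 + 21) - 144 = 6717 - 144 = 6573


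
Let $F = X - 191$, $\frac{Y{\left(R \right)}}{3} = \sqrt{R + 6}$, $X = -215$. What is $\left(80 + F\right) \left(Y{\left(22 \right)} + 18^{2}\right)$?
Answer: $-105624 - 1956 \sqrt{7} \approx -1.108 \cdot 10^{5}$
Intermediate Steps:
$Y{\left(R \right)} = 3 \sqrt{6 + R}$ ($Y{\left(R \right)} = 3 \sqrt{R + 6} = 3 \sqrt{6 + R}$)
$F = -406$ ($F = -215 - 191 = -406$)
$\left(80 + F\right) \left(Y{\left(22 \right)} + 18^{2}\right) = \left(80 - 406\right) \left(3 \sqrt{6 + 22} + 18^{2}\right) = - 326 \left(3 \sqrt{28} + 324\right) = - 326 \left(3 \cdot 2 \sqrt{7} + 324\right) = - 326 \left(6 \sqrt{7} + 324\right) = - 326 \left(324 + 6 \sqrt{7}\right) = -105624 - 1956 \sqrt{7}$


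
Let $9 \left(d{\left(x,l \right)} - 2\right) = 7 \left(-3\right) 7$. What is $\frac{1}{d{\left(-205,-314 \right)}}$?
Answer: $- \frac{3}{43} \approx -0.069767$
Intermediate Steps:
$d{\left(x,l \right)} = - \frac{43}{3}$ ($d{\left(x,l \right)} = 2 + \frac{7 \left(-3\right) 7}{9} = 2 + \frac{\left(-21\right) 7}{9} = 2 + \frac{1}{9} \left(-147\right) = 2 - \frac{49}{3} = - \frac{43}{3}$)
$\frac{1}{d{\left(-205,-314 \right)}} = \frac{1}{- \frac{43}{3}} = - \frac{3}{43}$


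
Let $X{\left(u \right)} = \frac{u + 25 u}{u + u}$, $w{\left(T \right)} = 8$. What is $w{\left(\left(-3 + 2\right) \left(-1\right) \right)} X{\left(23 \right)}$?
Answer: $104$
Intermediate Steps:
$X{\left(u \right)} = 13$ ($X{\left(u \right)} = \frac{26 u}{2 u} = 26 u \frac{1}{2 u} = 13$)
$w{\left(\left(-3 + 2\right) \left(-1\right) \right)} X{\left(23 \right)} = 8 \cdot 13 = 104$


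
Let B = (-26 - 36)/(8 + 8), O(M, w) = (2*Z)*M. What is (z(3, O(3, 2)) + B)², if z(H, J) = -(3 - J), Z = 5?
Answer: 34225/64 ≈ 534.77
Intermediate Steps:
O(M, w) = 10*M (O(M, w) = (2*5)*M = 10*M)
z(H, J) = -3 + J
B = -31/8 (B = -62/16 = -62*1/16 = -31/8 ≈ -3.8750)
(z(3, O(3, 2)) + B)² = ((-3 + 10*3) - 31/8)² = ((-3 + 30) - 31/8)² = (27 - 31/8)² = (185/8)² = 34225/64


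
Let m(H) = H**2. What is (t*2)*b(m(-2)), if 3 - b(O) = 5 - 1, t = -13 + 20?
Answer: -14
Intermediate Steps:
t = 7
b(O) = -1 (b(O) = 3 - (5 - 1) = 3 - 1*4 = 3 - 4 = -1)
(t*2)*b(m(-2)) = (7*2)*(-1) = 14*(-1) = -14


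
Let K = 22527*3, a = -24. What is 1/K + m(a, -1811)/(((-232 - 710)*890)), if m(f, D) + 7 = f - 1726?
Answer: 39859399/18886186260 ≈ 0.0021105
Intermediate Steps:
m(f, D) = -1733 + f (m(f, D) = -7 + (f - 1726) = -7 + (-1726 + f) = -1733 + f)
K = 67581
1/K + m(a, -1811)/(((-232 - 710)*890)) = 1/67581 + (-1733 - 24)/(((-232 - 710)*890)) = 1/67581 - 1757/((-942*890)) = 1/67581 - 1757/(-838380) = 1/67581 - 1757*(-1/838380) = 1/67581 + 1757/838380 = 39859399/18886186260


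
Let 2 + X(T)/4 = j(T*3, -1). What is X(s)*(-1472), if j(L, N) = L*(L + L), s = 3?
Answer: -942080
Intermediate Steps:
j(L, N) = 2*L² (j(L, N) = L*(2*L) = 2*L²)
X(T) = -8 + 72*T² (X(T) = -8 + 4*(2*(T*3)²) = -8 + 4*(2*(3*T)²) = -8 + 4*(2*(9*T²)) = -8 + 4*(18*T²) = -8 + 72*T²)
X(s)*(-1472) = (-8 + 72*3²)*(-1472) = (-8 + 72*9)*(-1472) = (-8 + 648)*(-1472) = 640*(-1472) = -942080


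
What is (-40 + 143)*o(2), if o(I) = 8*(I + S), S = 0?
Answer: 1648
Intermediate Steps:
o(I) = 8*I (o(I) = 8*(I + 0) = 8*I)
(-40 + 143)*o(2) = (-40 + 143)*(8*2) = 103*16 = 1648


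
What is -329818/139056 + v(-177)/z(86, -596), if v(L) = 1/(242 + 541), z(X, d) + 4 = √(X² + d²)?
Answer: -3901646157425/1644989998392 + √90653/141956334 ≈ -2.3718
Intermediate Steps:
z(X, d) = -4 + √(X² + d²)
v(L) = 1/783
-329818/139056 + v(-177)/z(86, -596) = -329818/139056 + 1/(783*(-4 + √(86² + (-596)²))) = -329818*1/139056 + 1/(783*(-4 + √(7396 + 355216))) = -164909/69528 + 1/(783*(-4 + √362612)) = -164909/69528 + 1/(783*(-4 + 2*√90653))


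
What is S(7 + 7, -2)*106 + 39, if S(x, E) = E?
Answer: -173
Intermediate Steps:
S(7 + 7, -2)*106 + 39 = -2*106 + 39 = -212 + 39 = -173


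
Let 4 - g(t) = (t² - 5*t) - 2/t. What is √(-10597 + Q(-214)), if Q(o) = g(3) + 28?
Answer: 5*I*√3801/3 ≈ 102.75*I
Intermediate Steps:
g(t) = 4 - t² + 2/t + 5*t (g(t) = 4 - ((t² - 5*t) - 2/t) = 4 - (t² - 5*t - 2/t) = 4 + (-t² + 2/t + 5*t) = 4 - t² + 2/t + 5*t)
Q(o) = 116/3 (Q(o) = (4 - 1*3² + 2/3 + 5*3) + 28 = (4 - 1*9 + 2*(⅓) + 15) + 28 = (4 - 9 + ⅔ + 15) + 28 = 32/3 + 28 = 116/3)
√(-10597 + Q(-214)) = √(-10597 + 116/3) = √(-31675/3) = 5*I*√3801/3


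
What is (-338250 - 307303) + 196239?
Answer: -449314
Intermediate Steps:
(-338250 - 307303) + 196239 = -645553 + 196239 = -449314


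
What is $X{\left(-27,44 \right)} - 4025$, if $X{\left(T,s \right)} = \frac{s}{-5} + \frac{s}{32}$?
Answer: $- \frac{161297}{40} \approx -4032.4$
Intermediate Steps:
$X{\left(T,s \right)} = - \frac{27 s}{160}$ ($X{\left(T,s \right)} = s \left(- \frac{1}{5}\right) + s \frac{1}{32} = - \frac{s}{5} + \frac{s}{32} = - \frac{27 s}{160}$)
$X{\left(-27,44 \right)} - 4025 = \left(- \frac{27}{160}\right) 44 - 4025 = - \frac{297}{40} - 4025 = - \frac{161297}{40}$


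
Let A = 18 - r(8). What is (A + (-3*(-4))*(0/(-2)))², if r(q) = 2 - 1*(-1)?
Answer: 225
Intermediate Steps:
r(q) = 3 (r(q) = 2 + 1 = 3)
A = 15 (A = 18 - 1*3 = 18 - 3 = 15)
(A + (-3*(-4))*(0/(-2)))² = (15 + (-3*(-4))*(0/(-2)))² = (15 + 12*(0*(-½)))² = (15 + 12*0)² = (15 + 0)² = 15² = 225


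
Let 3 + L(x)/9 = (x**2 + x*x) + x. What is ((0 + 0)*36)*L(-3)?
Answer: 0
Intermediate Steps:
L(x) = -27 + 9*x + 18*x**2 (L(x) = -27 + 9*((x**2 + x*x) + x) = -27 + 9*((x**2 + x**2) + x) = -27 + 9*(2*x**2 + x) = -27 + 9*(x + 2*x**2) = -27 + (9*x + 18*x**2) = -27 + 9*x + 18*x**2)
((0 + 0)*36)*L(-3) = ((0 + 0)*36)*(-27 + 9*(-3) + 18*(-3)**2) = (0*36)*(-27 - 27 + 18*9) = 0*(-27 - 27 + 162) = 0*108 = 0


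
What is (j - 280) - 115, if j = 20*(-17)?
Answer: -735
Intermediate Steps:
j = -340
(j - 280) - 115 = (-340 - 280) - 115 = -620 - 115 = -735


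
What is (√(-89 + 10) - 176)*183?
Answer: -32208 + 183*I*√79 ≈ -32208.0 + 1626.5*I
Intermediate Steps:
(√(-89 + 10) - 176)*183 = (√(-79) - 176)*183 = (I*√79 - 176)*183 = (-176 + I*√79)*183 = -32208 + 183*I*√79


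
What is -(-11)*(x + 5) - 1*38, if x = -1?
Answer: 6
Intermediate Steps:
-(-11)*(x + 5) - 1*38 = -(-11)*(-1 + 5) - 1*38 = -(-11)*4 - 38 = -1*(-44) - 38 = 44 - 38 = 6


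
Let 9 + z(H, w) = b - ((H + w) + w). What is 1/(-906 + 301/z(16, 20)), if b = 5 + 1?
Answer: -59/53755 ≈ -0.0010976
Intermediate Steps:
b = 6
z(H, w) = -3 - H - 2*w (z(H, w) = -9 + (6 - ((H + w) + w)) = -9 + (6 - (H + 2*w)) = -9 + (6 + (-H - 2*w)) = -9 + (6 - H - 2*w) = -3 - H - 2*w)
1/(-906 + 301/z(16, 20)) = 1/(-906 + 301/(-3 - 1*16 - 2*20)) = 1/(-906 + 301/(-3 - 16 - 40)) = 1/(-906 + 301/(-59)) = 1/(-906 + 301*(-1/59)) = 1/(-906 - 301/59) = 1/(-53755/59) = -59/53755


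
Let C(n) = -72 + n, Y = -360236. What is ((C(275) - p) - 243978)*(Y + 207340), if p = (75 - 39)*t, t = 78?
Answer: 37701554368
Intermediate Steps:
p = 2808 (p = (75 - 39)*78 = 36*78 = 2808)
((C(275) - p) - 243978)*(Y + 207340) = (((-72 + 275) - 1*2808) - 243978)*(-360236 + 207340) = ((203 - 2808) - 243978)*(-152896) = (-2605 - 243978)*(-152896) = -246583*(-152896) = 37701554368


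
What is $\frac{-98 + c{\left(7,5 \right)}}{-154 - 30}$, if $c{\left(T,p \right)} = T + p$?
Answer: $\frac{43}{92} \approx 0.46739$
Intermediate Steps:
$\frac{-98 + c{\left(7,5 \right)}}{-154 - 30} = \frac{-98 + \left(7 + 5\right)}{-154 - 30} = \frac{-98 + 12}{-154 - 30} = - \frac{86}{-184} = \left(-86\right) \left(- \frac{1}{184}\right) = \frac{43}{92}$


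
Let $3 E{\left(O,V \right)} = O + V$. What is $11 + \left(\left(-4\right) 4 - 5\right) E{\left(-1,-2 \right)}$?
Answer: $32$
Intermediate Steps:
$E{\left(O,V \right)} = \frac{O}{3} + \frac{V}{3}$ ($E{\left(O,V \right)} = \frac{O + V}{3} = \frac{O}{3} + \frac{V}{3}$)
$11 + \left(\left(-4\right) 4 - 5\right) E{\left(-1,-2 \right)} = 11 + \left(\left(-4\right) 4 - 5\right) \left(\frac{1}{3} \left(-1\right) + \frac{1}{3} \left(-2\right)\right) = 11 + \left(-16 - 5\right) \left(- \frac{1}{3} - \frac{2}{3}\right) = 11 - -21 = 11 + 21 = 32$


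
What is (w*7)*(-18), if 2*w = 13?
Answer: -819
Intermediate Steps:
w = 13/2 (w = (½)*13 = 13/2 ≈ 6.5000)
(w*7)*(-18) = ((13/2)*7)*(-18) = (91/2)*(-18) = -819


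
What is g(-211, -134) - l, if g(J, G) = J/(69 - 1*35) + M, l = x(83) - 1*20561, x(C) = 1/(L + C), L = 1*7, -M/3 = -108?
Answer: 15972269/765 ≈ 20879.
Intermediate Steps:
M = 324 (M = -3*(-108) = 324)
L = 7
x(C) = 1/(7 + C)
l = -1850489/90 (l = 1/(7 + 83) - 1*20561 = 1/90 - 20561 = -1850489/90 ≈ -20561.)
g(J, G) = 324 + J/34 (g(J, G) = J/(69 - 1*35) + 324 = J/(69 - 35) + 324 = J/34 + 324 = 324 + J/34)
g(-211, -134) - l = (324 + (1/34)*(-211)) - 1*(-1850489/90) = (324 - 211/34) + 1850489/90 = 10805/34 + 1850489/90 = 15972269/765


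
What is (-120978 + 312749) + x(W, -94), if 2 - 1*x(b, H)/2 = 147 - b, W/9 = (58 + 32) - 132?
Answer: 190725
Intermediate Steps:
W = -378 (W = 9*((58 + 32) - 132) = 9*(90 - 132) = 9*(-42) = -378)
x(b, H) = -290 + 2*b (x(b, H) = 4 - 2*(147 - b) = 4 + (-294 + 2*b) = -290 + 2*b)
(-120978 + 312749) + x(W, -94) = (-120978 + 312749) + (-290 + 2*(-378)) = 191771 + (-290 - 756) = 191771 - 1046 = 190725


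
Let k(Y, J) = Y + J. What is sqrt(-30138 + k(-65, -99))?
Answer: I*sqrt(30302) ≈ 174.07*I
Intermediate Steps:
k(Y, J) = J + Y
sqrt(-30138 + k(-65, -99)) = sqrt(-30138 + (-99 - 65)) = sqrt(-30138 - 164) = sqrt(-30302) = I*sqrt(30302)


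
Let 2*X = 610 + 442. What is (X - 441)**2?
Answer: 7225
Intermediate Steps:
X = 526 (X = (610 + 442)/2 = (1/2)*1052 = 526)
(X - 441)**2 = (526 - 441)**2 = 85**2 = 7225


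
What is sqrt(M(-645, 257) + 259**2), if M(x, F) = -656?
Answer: 5*sqrt(2657) ≈ 257.73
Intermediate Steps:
sqrt(M(-645, 257) + 259**2) = sqrt(-656 + 259**2) = sqrt(-656 + 67081) = sqrt(66425) = 5*sqrt(2657)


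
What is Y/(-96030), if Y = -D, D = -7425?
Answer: -15/194 ≈ -0.077320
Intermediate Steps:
Y = 7425 (Y = -1*(-7425) = 7425)
Y/(-96030) = 7425/(-96030) = 7425*(-1/96030) = -15/194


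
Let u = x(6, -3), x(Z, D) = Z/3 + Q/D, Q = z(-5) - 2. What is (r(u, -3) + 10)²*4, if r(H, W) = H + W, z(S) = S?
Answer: 4624/9 ≈ 513.78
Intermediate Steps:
Q = -7 (Q = -5 - 2 = -7)
x(Z, D) = -7/D + Z/3 (x(Z, D) = Z/3 - 7/D = -7/D + Z/3)
u = 13/3 (u = -7/(-3) + (⅓)*6 = -7*(-⅓) + 2 = 7/3 + 2 = 13/3 ≈ 4.3333)
(r(u, -3) + 10)²*4 = ((13/3 - 3) + 10)²*4 = (4/3 + 10)²*4 = (34/3)²*4 = (1156/9)*4 = 4624/9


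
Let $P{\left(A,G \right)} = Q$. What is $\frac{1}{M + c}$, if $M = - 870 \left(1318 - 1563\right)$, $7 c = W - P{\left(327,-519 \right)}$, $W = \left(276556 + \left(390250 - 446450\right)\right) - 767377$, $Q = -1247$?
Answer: $\frac{7}{946276} \approx 7.3974 \cdot 10^{-6}$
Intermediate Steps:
$P{\left(A,G \right)} = -1247$
$W = -547021$ ($W = \left(276556 + \left(390250 - 446450\right)\right) - 767377 = \left(276556 - 56200\right) - 767377 = 220356 - 767377 = -547021$)
$c = - \frac{545774}{7}$ ($c = \frac{-547021 - -1247}{7} = \frac{-547021 + 1247}{7} = \frac{1}{7} \left(-545774\right) = - \frac{545774}{7} \approx -77968.0$)
$M = 213150$ ($M = \left(-870\right) \left(-245\right) = 213150$)
$\frac{1}{M + c} = \frac{1}{213150 - \frac{545774}{7}} = \frac{1}{\frac{946276}{7}} = \frac{7}{946276}$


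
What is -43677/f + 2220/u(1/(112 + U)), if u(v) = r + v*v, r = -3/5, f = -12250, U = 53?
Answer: -369835227441/100045750 ≈ -3696.7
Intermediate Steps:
r = -⅗ (r = -3*⅕ = -⅗ ≈ -0.60000)
u(v) = -⅗ + v² (u(v) = -⅗ + v*v = -⅗ + v²)
-43677/f + 2220/u(1/(112 + U)) = -43677/(-12250) + 2220/(-⅗ + (1/(112 + 53))²) = -43677*(-1/12250) + 2220/(-⅗ + (1/165)²) = 43677/12250 + 2220/(-⅗ + (1/165)²) = 43677/12250 + 2220/(-⅗ + 1/27225) = 43677/12250 + 2220/(-16334/27225) = 43677/12250 + 2220*(-27225/16334) = 43677/12250 - 30219750/8167 = -369835227441/100045750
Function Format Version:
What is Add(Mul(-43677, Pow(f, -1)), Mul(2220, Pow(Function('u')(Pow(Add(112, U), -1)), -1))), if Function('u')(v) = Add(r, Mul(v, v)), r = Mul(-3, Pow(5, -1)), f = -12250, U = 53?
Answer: Rational(-369835227441, 100045750) ≈ -3696.7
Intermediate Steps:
r = Rational(-3, 5) (r = Mul(-3, Rational(1, 5)) = Rational(-3, 5) ≈ -0.60000)
Function('u')(v) = Add(Rational(-3, 5), Pow(v, 2)) (Function('u')(v) = Add(Rational(-3, 5), Mul(v, v)) = Add(Rational(-3, 5), Pow(v, 2)))
Add(Mul(-43677, Pow(f, -1)), Mul(2220, Pow(Function('u')(Pow(Add(112, U), -1)), -1))) = Add(Mul(-43677, Pow(-12250, -1)), Mul(2220, Pow(Add(Rational(-3, 5), Pow(Pow(Add(112, 53), -1), 2)), -1))) = Add(Mul(-43677, Rational(-1, 12250)), Mul(2220, Pow(Add(Rational(-3, 5), Pow(Pow(165, -1), 2)), -1))) = Add(Rational(43677, 12250), Mul(2220, Pow(Add(Rational(-3, 5), Pow(Rational(1, 165), 2)), -1))) = Add(Rational(43677, 12250), Mul(2220, Pow(Add(Rational(-3, 5), Rational(1, 27225)), -1))) = Add(Rational(43677, 12250), Mul(2220, Pow(Rational(-16334, 27225), -1))) = Add(Rational(43677, 12250), Mul(2220, Rational(-27225, 16334))) = Add(Rational(43677, 12250), Rational(-30219750, 8167)) = Rational(-369835227441, 100045750)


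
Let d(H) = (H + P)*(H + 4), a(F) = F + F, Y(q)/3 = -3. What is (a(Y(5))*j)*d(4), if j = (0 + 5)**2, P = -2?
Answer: -7200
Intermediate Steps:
Y(q) = -9 (Y(q) = 3*(-3) = -9)
a(F) = 2*F
j = 25 (j = 5**2 = 25)
d(H) = (-2 + H)*(4 + H) (d(H) = (H - 2)*(H + 4) = (-2 + H)*(4 + H))
(a(Y(5))*j)*d(4) = ((2*(-9))*25)*(-8 + 4**2 + 2*4) = (-18*25)*(-8 + 16 + 8) = -450*16 = -7200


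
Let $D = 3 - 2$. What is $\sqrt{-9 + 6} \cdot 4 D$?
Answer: $4 i \sqrt{3} \approx 6.9282 i$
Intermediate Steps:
$D = 1$ ($D = 3 - 2 = 1$)
$\sqrt{-9 + 6} \cdot 4 D = \sqrt{-9 + 6} \cdot 4 \cdot 1 = \sqrt{-3} \cdot 4 \cdot 1 = i \sqrt{3} \cdot 4 \cdot 1 = 4 i \sqrt{3} \cdot 1 = 4 i \sqrt{3}$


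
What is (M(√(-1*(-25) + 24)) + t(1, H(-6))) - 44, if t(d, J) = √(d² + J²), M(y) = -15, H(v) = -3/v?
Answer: -59 + √5/2 ≈ -57.882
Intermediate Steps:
t(d, J) = √(J² + d²)
(M(√(-1*(-25) + 24)) + t(1, H(-6))) - 44 = (-15 + √((-3/(-6))² + 1²)) - 44 = (-15 + √((-3*(-⅙))² + 1)) - 44 = (-15 + √((½)² + 1)) - 44 = (-15 + √(¼ + 1)) - 44 = (-15 + √(5/4)) - 44 = (-15 + √5/2) - 44 = -59 + √5/2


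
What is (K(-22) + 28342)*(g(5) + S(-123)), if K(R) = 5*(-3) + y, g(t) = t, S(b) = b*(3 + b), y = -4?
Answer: 418189095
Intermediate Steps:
K(R) = -19 (K(R) = 5*(-3) - 4 = -15 - 4 = -19)
(K(-22) + 28342)*(g(5) + S(-123)) = (-19 + 28342)*(5 - 123*(3 - 123)) = 28323*(5 - 123*(-120)) = 28323*(5 + 14760) = 28323*14765 = 418189095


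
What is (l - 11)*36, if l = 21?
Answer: 360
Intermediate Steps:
(l - 11)*36 = (21 - 11)*36 = 10*36 = 360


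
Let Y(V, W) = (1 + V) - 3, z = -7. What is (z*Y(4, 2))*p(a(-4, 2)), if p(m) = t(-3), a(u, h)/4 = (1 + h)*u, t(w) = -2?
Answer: 28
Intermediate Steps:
a(u, h) = 4*u*(1 + h) (a(u, h) = 4*((1 + h)*u) = 4*(u*(1 + h)) = 4*u*(1 + h))
p(m) = -2
Y(V, W) = -2 + V
(z*Y(4, 2))*p(a(-4, 2)) = -7*(-2 + 4)*(-2) = -7*2*(-2) = -14*(-2) = 28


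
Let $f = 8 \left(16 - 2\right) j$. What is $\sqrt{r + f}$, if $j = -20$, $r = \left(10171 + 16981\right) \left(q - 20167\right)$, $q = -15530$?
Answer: $4 i \sqrt{60577949} \approx 31133.0 i$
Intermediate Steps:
$r = -969244944$ ($r = \left(10171 + 16981\right) \left(-15530 - 20167\right) = 27152 \left(-35697\right) = -969244944$)
$f = -2240$ ($f = 8 \left(16 - 2\right) \left(-20\right) = 8 \cdot 14 \left(-20\right) = 112 \left(-20\right) = -2240$)
$\sqrt{r + f} = \sqrt{-969244944 - 2240} = \sqrt{-969247184} = 4 i \sqrt{60577949}$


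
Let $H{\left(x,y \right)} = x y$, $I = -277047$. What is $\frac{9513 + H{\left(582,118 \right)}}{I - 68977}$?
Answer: $- \frac{78189}{346024} \approx -0.22596$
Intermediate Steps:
$\frac{9513 + H{\left(582,118 \right)}}{I - 68977} = \frac{9513 + 582 \cdot 118}{-277047 - 68977} = \frac{9513 + 68676}{-346024} = 78189 \left(- \frac{1}{346024}\right) = - \frac{78189}{346024}$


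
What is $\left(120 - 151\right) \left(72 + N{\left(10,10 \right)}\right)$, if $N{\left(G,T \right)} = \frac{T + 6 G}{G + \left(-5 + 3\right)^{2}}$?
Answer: $-2387$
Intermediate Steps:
$N{\left(G,T \right)} = \frac{T + 6 G}{4 + G}$ ($N{\left(G,T \right)} = \frac{T + 6 G}{G + \left(-2\right)^{2}} = \frac{T + 6 G}{G + 4} = \frac{T + 6 G}{4 + G}$)
$\left(120 - 151\right) \left(72 + N{\left(10,10 \right)}\right) = \left(120 - 151\right) \left(72 + \frac{10 + 6 \cdot 10}{4 + 10}\right) = - 31 \left(72 + \frac{10 + 60}{14}\right) = - 31 \left(72 + \frac{1}{14} \cdot 70\right) = - 31 \left(72 + 5\right) = \left(-31\right) 77 = -2387$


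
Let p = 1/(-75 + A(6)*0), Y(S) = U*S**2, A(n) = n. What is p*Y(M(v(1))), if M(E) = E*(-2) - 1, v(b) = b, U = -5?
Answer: 3/5 ≈ 0.60000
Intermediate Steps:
M(E) = -1 - 2*E (M(E) = -2*E - 1 = -1 - 2*E)
Y(S) = -5*S**2
p = -1/75 (p = 1/(-75 + 6*0) = 1/(-75 + 0) = 1/(-75) = -1/75 ≈ -0.013333)
p*Y(M(v(1))) = -(-1)*(-1 - 2*1)**2/15 = -(-1)*(-1 - 2)**2/15 = -(-1)*(-3)**2/15 = -(-1)*9/15 = -1/75*(-45) = 3/5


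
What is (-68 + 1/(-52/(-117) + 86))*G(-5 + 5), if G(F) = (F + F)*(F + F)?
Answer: 0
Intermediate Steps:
G(F) = 4*F**2 (G(F) = (2*F)*(2*F) = 4*F**2)
(-68 + 1/(-52/(-117) + 86))*G(-5 + 5) = (-68 + 1/(-52/(-117) + 86))*(4*(-5 + 5)**2) = (-68 + 1/(-52*(-1/117) + 86))*(4*0**2) = (-68 + 1/(4/9 + 86))*(4*0) = (-68 + 1/(778/9))*0 = (-68 + 9/778)*0 = -52895/778*0 = 0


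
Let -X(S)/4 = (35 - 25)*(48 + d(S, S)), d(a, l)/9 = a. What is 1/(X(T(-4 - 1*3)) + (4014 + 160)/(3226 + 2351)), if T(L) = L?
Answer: 5577/3350374 ≈ 0.0016646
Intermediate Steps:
d(a, l) = 9*a
X(S) = -1920 - 360*S (X(S) = -4*(35 - 25)*(48 + 9*S) = -40*(48 + 9*S) = -4*(480 + 90*S) = -1920 - 360*S)
1/(X(T(-4 - 1*3)) + (4014 + 160)/(3226 + 2351)) = 1/((-1920 - 360*(-4 - 1*3)) + (4014 + 160)/(3226 + 2351)) = 1/((-1920 - 360*(-4 - 3)) + 4174/5577) = 1/((-1920 - 360*(-7)) + 4174*(1/5577)) = 1/((-1920 + 2520) + 4174/5577) = 1/(600 + 4174/5577) = 1/(3350374/5577) = 5577/3350374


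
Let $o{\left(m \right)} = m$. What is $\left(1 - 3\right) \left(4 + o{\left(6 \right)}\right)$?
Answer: $-20$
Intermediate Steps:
$\left(1 - 3\right) \left(4 + o{\left(6 \right)}\right) = \left(1 - 3\right) \left(4 + 6\right) = \left(1 - 3\right) 10 = \left(-2\right) 10 = -20$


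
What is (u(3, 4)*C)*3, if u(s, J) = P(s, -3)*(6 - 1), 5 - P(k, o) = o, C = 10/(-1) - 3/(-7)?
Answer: -8040/7 ≈ -1148.6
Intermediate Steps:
C = -67/7 (C = 10*(-1) - 3*(-1/7) = -10 + 3/7 = -67/7 ≈ -9.5714)
P(k, o) = 5 - o
u(s, J) = 40 (u(s, J) = (5 - 1*(-3))*(6 - 1) = (5 + 3)*5 = 8*5 = 40)
(u(3, 4)*C)*3 = (40*(-67/7))*3 = -2680/7*3 = -8040/7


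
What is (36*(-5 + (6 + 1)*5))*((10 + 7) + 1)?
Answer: 19440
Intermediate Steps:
(36*(-5 + (6 + 1)*5))*((10 + 7) + 1) = (36*(-5 + 7*5))*(17 + 1) = (36*(-5 + 35))*18 = (36*30)*18 = 1080*18 = 19440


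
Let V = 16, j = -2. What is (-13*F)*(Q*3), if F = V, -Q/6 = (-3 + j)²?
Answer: 93600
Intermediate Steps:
Q = -150 (Q = -6*(-3 - 2)² = -6*(-5)² = -6*25 = -150)
F = 16
(-13*F)*(Q*3) = (-13*16)*(-150*3) = -208*(-450) = 93600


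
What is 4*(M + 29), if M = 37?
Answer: 264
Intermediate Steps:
4*(M + 29) = 4*(37 + 29) = 4*66 = 264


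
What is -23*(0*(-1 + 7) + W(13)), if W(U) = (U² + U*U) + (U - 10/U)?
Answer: -104719/13 ≈ -8055.3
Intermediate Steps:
W(U) = U - 10/U + 2*U² (W(U) = (U² + U²) + (U - 10/U) = 2*U² + (U - 10/U) = U - 10/U + 2*U²)
-23*(0*(-1 + 7) + W(13)) = -23*(0*(-1 + 7) + (13 - 10/13 + 2*13²)) = -23*(0*6 + (13 - 10*1/13 + 2*169)) = -23*(0 + (13 - 10/13 + 338)) = -23*(0 + 4553/13) = -23*4553/13 = -104719/13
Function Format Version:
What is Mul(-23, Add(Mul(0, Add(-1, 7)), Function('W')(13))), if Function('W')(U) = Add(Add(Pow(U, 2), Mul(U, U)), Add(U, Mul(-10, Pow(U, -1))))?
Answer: Rational(-104719, 13) ≈ -8055.3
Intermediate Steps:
Function('W')(U) = Add(U, Mul(-10, Pow(U, -1)), Mul(2, Pow(U, 2))) (Function('W')(U) = Add(Add(Pow(U, 2), Pow(U, 2)), Add(U, Mul(-10, Pow(U, -1)))) = Add(Mul(2, Pow(U, 2)), Add(U, Mul(-10, Pow(U, -1)))) = Add(U, Mul(-10, Pow(U, -1)), Mul(2, Pow(U, 2))))
Mul(-23, Add(Mul(0, Add(-1, 7)), Function('W')(13))) = Mul(-23, Add(Mul(0, Add(-1, 7)), Add(13, Mul(-10, Pow(13, -1)), Mul(2, Pow(13, 2))))) = Mul(-23, Add(Mul(0, 6), Add(13, Mul(-10, Rational(1, 13)), Mul(2, 169)))) = Mul(-23, Add(0, Add(13, Rational(-10, 13), 338))) = Mul(-23, Add(0, Rational(4553, 13))) = Mul(-23, Rational(4553, 13)) = Rational(-104719, 13)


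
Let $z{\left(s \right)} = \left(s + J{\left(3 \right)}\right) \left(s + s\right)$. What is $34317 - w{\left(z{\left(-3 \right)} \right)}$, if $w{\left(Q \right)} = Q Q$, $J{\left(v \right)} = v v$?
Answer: $33021$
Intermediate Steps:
$J{\left(v \right)} = v^{2}$
$z{\left(s \right)} = 2 s \left(9 + s\right)$ ($z{\left(s \right)} = \left(s + 3^{2}\right) \left(s + s\right) = \left(s + 9\right) 2 s = \left(9 + s\right) 2 s = 2 s \left(9 + s\right)$)
$w{\left(Q \right)} = Q^{2}$
$34317 - w{\left(z{\left(-3 \right)} \right)} = 34317 - \left(2 \left(-3\right) \left(9 - 3\right)\right)^{2} = 34317 - \left(2 \left(-3\right) 6\right)^{2} = 34317 - \left(-36\right)^{2} = 34317 - 1296 = 33021$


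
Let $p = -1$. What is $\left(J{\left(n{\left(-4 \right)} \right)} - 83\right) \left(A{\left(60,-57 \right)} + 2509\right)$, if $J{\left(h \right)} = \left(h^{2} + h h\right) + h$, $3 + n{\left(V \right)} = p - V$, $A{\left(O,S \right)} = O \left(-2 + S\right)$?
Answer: $85573$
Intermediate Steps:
$n{\left(V \right)} = -4 - V$ ($n{\left(V \right)} = -3 - \left(1 + V\right) = -4 - V$)
$J{\left(h \right)} = h + 2 h^{2}$ ($J{\left(h \right)} = \left(h^{2} + h^{2}\right) + h = 2 h^{2} + h = h + 2 h^{2}$)
$\left(J{\left(n{\left(-4 \right)} \right)} - 83\right) \left(A{\left(60,-57 \right)} + 2509\right) = \left(\left(-4 - -4\right) \left(1 + 2 \left(-4 - -4\right)\right) - 83\right) \left(60 \left(-2 - 57\right) + 2509\right) = \left(\left(-4 + 4\right) \left(1 + 2 \left(-4 + 4\right)\right) - 83\right) \left(60 \left(-59\right) + 2509\right) = \left(0 \left(1 + 2 \cdot 0\right) - 83\right) \left(-3540 + 2509\right) = \left(0 \left(1 + 0\right) - 83\right) \left(-1031\right) = \left(0 \cdot 1 - 83\right) \left(-1031\right) = \left(0 - 83\right) \left(-1031\right) = \left(-83\right) \left(-1031\right) = 85573$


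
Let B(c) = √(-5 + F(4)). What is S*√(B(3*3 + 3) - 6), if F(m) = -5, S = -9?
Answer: -9*√(-6 + I*√10) ≈ -5.6289 - 22.753*I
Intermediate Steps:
B(c) = I*√10 (B(c) = √(-5 - 5) = √(-10) = I*√10)
S*√(B(3*3 + 3) - 6) = -9*√(I*√10 - 6) = -9*√(-6 + I*√10)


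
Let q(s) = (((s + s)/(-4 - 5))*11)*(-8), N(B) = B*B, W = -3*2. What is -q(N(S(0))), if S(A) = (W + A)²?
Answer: -25344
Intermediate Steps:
W = -6
S(A) = (-6 + A)²
N(B) = B²
q(s) = 176*s/9 (q(s) = (((2*s)/(-9))*11)*(-8) = (((2*s)*(-⅑))*11)*(-8) = (-2*s/9*11)*(-8) = -22*s/9*(-8) = 176*s/9)
-q(N(S(0))) = -176*((-6 + 0)²)²/9 = -176*((-6)²)²/9 = -176*36²/9 = -176*1296/9 = -1*25344 = -25344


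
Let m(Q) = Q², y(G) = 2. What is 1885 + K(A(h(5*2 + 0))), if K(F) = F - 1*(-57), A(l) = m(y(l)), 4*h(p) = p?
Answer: 1946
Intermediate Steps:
h(p) = p/4
A(l) = 4 (A(l) = 2² = 4)
K(F) = 57 + F (K(F) = F + 57 = 57 + F)
1885 + K(A(h(5*2 + 0))) = 1885 + (57 + 4) = 1885 + 61 = 1946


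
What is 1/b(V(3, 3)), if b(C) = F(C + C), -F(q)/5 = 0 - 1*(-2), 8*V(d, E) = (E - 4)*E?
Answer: -1/10 ≈ -0.10000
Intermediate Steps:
V(d, E) = E*(-4 + E)/8 (V(d, E) = ((E - 4)*E)/8 = ((-4 + E)*E)/8 = (E*(-4 + E))/8 = E*(-4 + E)/8)
F(q) = -10 (F(q) = -5*(0 - 1*(-2)) = -5*(0 + 2) = -5*2 = -10)
b(C) = -10
1/b(V(3, 3)) = 1/(-10) = -1/10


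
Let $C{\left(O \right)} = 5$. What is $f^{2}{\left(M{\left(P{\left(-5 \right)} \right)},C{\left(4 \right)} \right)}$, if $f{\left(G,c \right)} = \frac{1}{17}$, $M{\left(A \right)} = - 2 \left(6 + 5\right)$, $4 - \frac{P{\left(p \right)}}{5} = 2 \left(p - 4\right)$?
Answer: $\frac{1}{289} \approx 0.0034602$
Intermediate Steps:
$P{\left(p \right)} = 60 - 10 p$ ($P{\left(p \right)} = 20 - 5 \cdot 2 \left(p - 4\right) = 20 - 5 \cdot 2 \left(-4 + p\right) = 20 - 5 \left(-8 + 2 p\right) = 20 - \left(-40 + 10 p\right) = 60 - 10 p$)
$M{\left(A \right)} = -22$ ($M{\left(A \right)} = \left(-2\right) 11 = -22$)
$f{\left(G,c \right)} = \frac{1}{17}$
$f^{2}{\left(M{\left(P{\left(-5 \right)} \right)},C{\left(4 \right)} \right)} = \left(\frac{1}{17}\right)^{2} = \frac{1}{289}$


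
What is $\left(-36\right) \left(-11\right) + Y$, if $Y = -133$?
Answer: $263$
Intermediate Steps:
$\left(-36\right) \left(-11\right) + Y = \left(-36\right) \left(-11\right) - 133 = 396 - 133 = 263$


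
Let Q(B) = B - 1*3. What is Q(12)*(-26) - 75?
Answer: -309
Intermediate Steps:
Q(B) = -3 + B (Q(B) = B - 3 = -3 + B)
Q(12)*(-26) - 75 = (-3 + 12)*(-26) - 75 = 9*(-26) - 75 = -234 - 75 = -309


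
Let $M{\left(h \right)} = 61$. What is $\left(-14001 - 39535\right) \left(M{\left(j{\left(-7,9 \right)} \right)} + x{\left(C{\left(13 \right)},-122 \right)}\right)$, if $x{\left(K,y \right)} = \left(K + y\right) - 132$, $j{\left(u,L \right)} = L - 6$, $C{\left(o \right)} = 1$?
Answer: $10278912$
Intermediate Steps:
$j{\left(u,L \right)} = -6 + L$ ($j{\left(u,L \right)} = L - 6 = -6 + L$)
$x{\left(K,y \right)} = -132 + K + y$
$\left(-14001 - 39535\right) \left(M{\left(j{\left(-7,9 \right)} \right)} + x{\left(C{\left(13 \right)},-122 \right)}\right) = \left(-14001 - 39535\right) \left(61 - 253\right) = - 53536 \left(61 - 253\right) = \left(-53536\right) \left(-192\right) = 10278912$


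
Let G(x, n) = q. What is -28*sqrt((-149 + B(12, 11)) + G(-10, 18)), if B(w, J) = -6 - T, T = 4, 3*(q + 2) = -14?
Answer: -28*I*sqrt(1491)/3 ≈ -360.39*I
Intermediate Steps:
q = -20/3 (q = -2 + (1/3)*(-14) = -2 - 14/3 = -20/3 ≈ -6.6667)
G(x, n) = -20/3
B(w, J) = -10 (B(w, J) = -6 - 1*4 = -6 - 4 = -10)
-28*sqrt((-149 + B(12, 11)) + G(-10, 18)) = -28*sqrt((-149 - 10) - 20/3) = -28*sqrt(-159 - 20/3) = -28*I*sqrt(1491)/3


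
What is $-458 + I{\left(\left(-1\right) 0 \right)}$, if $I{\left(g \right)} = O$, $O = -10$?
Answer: $-468$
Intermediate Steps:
$I{\left(g \right)} = -10$
$-458 + I{\left(\left(-1\right) 0 \right)} = -458 - 10 = -468$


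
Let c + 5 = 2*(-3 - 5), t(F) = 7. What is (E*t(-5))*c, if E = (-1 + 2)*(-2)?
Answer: 294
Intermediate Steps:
c = -21 (c = -5 + 2*(-3 - 5) = -5 + 2*(-8) = -5 - 16 = -21)
E = -2 (E = 1*(-2) = -2)
(E*t(-5))*c = -2*7*(-21) = -14*(-21) = 294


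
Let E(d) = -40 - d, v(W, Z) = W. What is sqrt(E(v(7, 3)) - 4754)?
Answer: I*sqrt(4801) ≈ 69.289*I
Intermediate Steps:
sqrt(E(v(7, 3)) - 4754) = sqrt((-40 - 1*7) - 4754) = sqrt((-40 - 7) - 4754) = sqrt(-47 - 4754) = sqrt(-4801) = I*sqrt(4801)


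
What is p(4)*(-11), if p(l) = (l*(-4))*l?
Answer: 704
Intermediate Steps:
p(l) = -4*l² (p(l) = (-4*l)*l = -4*l²)
p(4)*(-11) = -4*4²*(-11) = -4*16*(-11) = -64*(-11) = 704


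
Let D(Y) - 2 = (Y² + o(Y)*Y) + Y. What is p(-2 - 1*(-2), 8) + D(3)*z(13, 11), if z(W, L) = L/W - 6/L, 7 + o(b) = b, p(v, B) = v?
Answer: 86/143 ≈ 0.60140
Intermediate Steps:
o(b) = -7 + b
z(W, L) = -6/L + L/W
D(Y) = 2 + Y + Y² + Y*(-7 + Y) (D(Y) = 2 + ((Y² + (-7 + Y)*Y) + Y) = 2 + ((Y² + Y*(-7 + Y)) + Y) = 2 + (Y + Y² + Y*(-7 + Y)) = 2 + Y + Y² + Y*(-7 + Y))
p(-2 - 1*(-2), 8) + D(3)*z(13, 11) = (-2 - 1*(-2)) + (2 - 6*3 + 2*3²)*(-6/11 + 11/13) = (-2 + 2) + (2 - 18 + 2*9)*(-6*1/11 + 11*(1/13)) = 0 + (2 - 18 + 18)*(-6/11 + 11/13) = 0 + 2*(43/143) = 0 + 86/143 = 86/143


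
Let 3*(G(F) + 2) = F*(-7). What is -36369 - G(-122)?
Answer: -109955/3 ≈ -36652.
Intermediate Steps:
G(F) = -2 - 7*F/3 (G(F) = -2 + (F*(-7))/3 = -2 + (-7*F)/3 = -2 - 7*F/3)
-36369 - G(-122) = -36369 - (-2 - 7/3*(-122)) = -36369 - (-2 + 854/3) = -36369 - 1*848/3 = -36369 - 848/3 = -109955/3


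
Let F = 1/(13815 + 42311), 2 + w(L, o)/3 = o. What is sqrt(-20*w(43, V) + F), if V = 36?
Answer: I*sqrt(6426260810914)/56126 ≈ 45.166*I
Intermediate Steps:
w(L, o) = -6 + 3*o
F = 1/56126 ≈ 1.7817e-5
sqrt(-20*w(43, V) + F) = sqrt(-20*(-6 + 3*36) + 1/56126) = sqrt(-20*(-6 + 108) + 1/56126) = sqrt(-20*102 + 1/56126) = sqrt(-2040 + 1/56126) = sqrt(-114497039/56126) = I*sqrt(6426260810914)/56126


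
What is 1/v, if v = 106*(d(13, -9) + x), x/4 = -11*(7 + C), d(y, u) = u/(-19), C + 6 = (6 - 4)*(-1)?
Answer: 19/89570 ≈ 0.00021212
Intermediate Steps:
C = -8 (C = -6 + (6 - 4)*(-1) = -6 + 2*(-1) = -6 - 2 = -8)
d(y, u) = -u/19 (d(y, u) = u*(-1/19) = -u/19)
x = 44 (x = 4*(-11*(7 - 8)) = 4*(-11*(-1)) = 4*11 = 44)
v = 89570/19 (v = 106*(-1/19*(-9) + 44) = 106*(9/19 + 44) = 106*(845/19) = 89570/19 ≈ 4714.2)
1/v = 1/(89570/19) = 19/89570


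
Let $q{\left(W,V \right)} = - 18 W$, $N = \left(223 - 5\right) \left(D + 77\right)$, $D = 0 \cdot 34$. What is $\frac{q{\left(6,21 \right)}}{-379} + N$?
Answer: $\frac{6362002}{379} \approx 16786.0$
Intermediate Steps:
$D = 0$
$N = 16786$ ($N = \left(223 - 5\right) \left(0 + 77\right) = 218 \cdot 77 = 16786$)
$\frac{q{\left(6,21 \right)}}{-379} + N = \frac{\left(-18\right) 6}{-379} + 16786 = \left(- \frac{1}{379}\right) \left(-108\right) + 16786 = \frac{108}{379} + 16786 = \frac{6362002}{379}$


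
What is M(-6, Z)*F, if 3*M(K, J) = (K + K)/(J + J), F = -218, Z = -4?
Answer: -109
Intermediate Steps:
M(K, J) = K/(3*J) (M(K, J) = ((K + K)/(J + J))/3 = ((2*K)/((2*J)))/3 = ((2*K)*(1/(2*J)))/3 = (K/J)/3 = K/(3*J))
M(-6, Z)*F = ((1/3)*(-6)/(-4))*(-218) = ((1/3)*(-6)*(-1/4))*(-218) = (1/2)*(-218) = -109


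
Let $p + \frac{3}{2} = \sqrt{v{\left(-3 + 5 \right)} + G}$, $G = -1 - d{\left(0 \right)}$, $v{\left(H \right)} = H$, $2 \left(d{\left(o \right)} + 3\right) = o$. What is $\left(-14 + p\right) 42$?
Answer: $-567$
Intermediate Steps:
$d{\left(o \right)} = -3 + \frac{o}{2}$
$G = 2$ ($G = -1 - \left(-3 + \frac{1}{2} \cdot 0\right) = -1 - \left(-3 + 0\right) = -1 - -3 = -1 + 3 = 2$)
$p = \frac{1}{2}$ ($p = - \frac{3}{2} + \sqrt{\left(-3 + 5\right) + 2} = - \frac{3}{2} + \sqrt{2 + 2} = - \frac{3}{2} + \sqrt{4} = - \frac{3}{2} + 2 = \frac{1}{2} \approx 0.5$)
$\left(-14 + p\right) 42 = \left(-14 + \frac{1}{2}\right) 42 = \left(- \frac{27}{2}\right) 42 = -567$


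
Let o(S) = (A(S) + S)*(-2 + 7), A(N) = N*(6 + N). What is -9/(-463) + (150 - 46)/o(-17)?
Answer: 27901/196775 ≈ 0.14179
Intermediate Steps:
o(S) = 5*S + 5*S*(6 + S) (o(S) = (S*(6 + S) + S)*(-2 + 7) = (S + S*(6 + S))*5 = 5*S + 5*S*(6 + S))
-9/(-463) + (150 - 46)/o(-17) = -9/(-463) + (150 - 46)/((5*(-17)*(7 - 17))) = -9*(-1/463) + 104/((5*(-17)*(-10))) = 9/463 + 104/850 = 9/463 + 104*(1/850) = 9/463 + 52/425 = 27901/196775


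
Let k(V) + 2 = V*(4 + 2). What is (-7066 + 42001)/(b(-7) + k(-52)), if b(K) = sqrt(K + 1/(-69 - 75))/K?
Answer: -15480285408/139138877 + 586908*I*sqrt(1009)/139138877 ≈ -111.26 + 0.13399*I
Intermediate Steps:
k(V) = -2 + 6*V (k(V) = -2 + V*(4 + 2) = -2 + V*6 = -2 + 6*V)
b(K) = sqrt(-1/144 + K)/K (b(K) = sqrt(K + 1/(-144))/K = sqrt(K - 1/144)/K = sqrt(-1/144 + K)/K)
(-7066 + 42001)/(b(-7) + k(-52)) = (-7066 + 42001)/((1/12)*sqrt(-1 + 144*(-7))/(-7) + (-2 + 6*(-52))) = 34935/((1/12)*(-1/7)*sqrt(-1 - 1008) + (-2 - 312)) = 34935/((1/12)*(-1/7)*sqrt(-1009) - 314) = 34935/((1/12)*(-1/7)*(I*sqrt(1009)) - 314) = 34935/(-I*sqrt(1009)/84 - 314) = 34935/(-314 - I*sqrt(1009)/84)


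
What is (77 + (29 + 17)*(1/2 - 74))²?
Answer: 10916416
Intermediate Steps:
(77 + (29 + 17)*(1/2 - 74))² = (77 + 46*(1*(½) - 74))² = (77 + 46*(½ - 74))² = (77 + 46*(-147/2))² = (77 - 3381)² = (-3304)² = 10916416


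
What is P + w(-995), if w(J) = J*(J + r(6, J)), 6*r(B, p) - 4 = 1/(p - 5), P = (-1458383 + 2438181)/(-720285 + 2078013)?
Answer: 4197766380983/4242900 ≈ 9.8936e+5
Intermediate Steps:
P = 489899/678864 (P = 979798/1357728 = 979798*(1/1357728) = 489899/678864 ≈ 0.72165)
r(B, p) = ⅔ + 1/(6*(-5 + p)) (r(B, p) = ⅔ + 1/(6*(p - 5)) = ⅔ + 1/(6*(-5 + p)))
w(J) = J*(J + (-19 + 4*J)/(6*(-5 + J)))
P + w(-995) = 489899/678864 + (⅙)*(-995)*(-19 - 26*(-995) + 6*(-995)²)/(-5 - 995) = 489899/678864 + (⅙)*(-995)*(-19 + 25870 + 6*990025)/(-1000) = 489899/678864 + (⅙)*(-995)*(-1/1000)*(-19 + 25870 + 5940150) = 489899/678864 + (⅙)*(-995)*(-1/1000)*5966001 = 489899/678864 + 395744733/400 = 4197766380983/4242900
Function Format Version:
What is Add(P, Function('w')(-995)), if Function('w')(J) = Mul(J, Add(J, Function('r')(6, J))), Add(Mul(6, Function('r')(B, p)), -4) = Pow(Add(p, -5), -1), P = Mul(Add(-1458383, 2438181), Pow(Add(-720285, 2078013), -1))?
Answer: Rational(4197766380983, 4242900) ≈ 9.8936e+5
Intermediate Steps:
P = Rational(489899, 678864) (P = Mul(979798, Pow(1357728, -1)) = Mul(979798, Rational(1, 1357728)) = Rational(489899, 678864) ≈ 0.72165)
Function('r')(B, p) = Add(Rational(2, 3), Mul(Rational(1, 6), Pow(Add(-5, p), -1))) (Function('r')(B, p) = Add(Rational(2, 3), Mul(Rational(1, 6), Pow(Add(p, -5), -1))) = Add(Rational(2, 3), Mul(Rational(1, 6), Pow(Add(-5, p), -1))))
Function('w')(J) = Mul(J, Add(J, Mul(Rational(1, 6), Pow(Add(-5, J), -1), Add(-19, Mul(4, J)))))
Add(P, Function('w')(-995)) = Add(Rational(489899, 678864), Mul(Rational(1, 6), -995, Pow(Add(-5, -995), -1), Add(-19, Mul(-26, -995), Mul(6, Pow(-995, 2))))) = Add(Rational(489899, 678864), Mul(Rational(1, 6), -995, Pow(-1000, -1), Add(-19, 25870, Mul(6, 990025)))) = Add(Rational(489899, 678864), Mul(Rational(1, 6), -995, Rational(-1, 1000), Add(-19, 25870, 5940150))) = Add(Rational(489899, 678864), Mul(Rational(1, 6), -995, Rational(-1, 1000), 5966001)) = Add(Rational(489899, 678864), Rational(395744733, 400)) = Rational(4197766380983, 4242900)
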